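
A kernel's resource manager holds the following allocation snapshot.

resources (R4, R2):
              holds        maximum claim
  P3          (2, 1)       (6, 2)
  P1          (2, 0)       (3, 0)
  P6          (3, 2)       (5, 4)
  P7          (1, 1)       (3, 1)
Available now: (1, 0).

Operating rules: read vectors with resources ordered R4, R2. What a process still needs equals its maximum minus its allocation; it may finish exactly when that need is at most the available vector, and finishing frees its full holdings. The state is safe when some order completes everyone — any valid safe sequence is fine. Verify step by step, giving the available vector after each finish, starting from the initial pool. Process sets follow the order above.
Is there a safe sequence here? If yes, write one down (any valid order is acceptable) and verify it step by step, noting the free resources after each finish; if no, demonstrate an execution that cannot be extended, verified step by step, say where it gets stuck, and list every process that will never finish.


SAFE — a valid safe sequence is P1, P7, P3, P6.
Key observation: at P1 the run first touches a limit — (1, 0) against (1, 0), exact on a resource it actually requests.
Check, step by step:
  pool = (1, 0)
  P1: need (1, 0) fits (1, 0); releases (2, 0), pool now (3, 0)
  P7: need (2, 0) fits (3, 0); releases (1, 1), pool now (4, 1)
  P3: need (4, 1) fits (4, 1); releases (2, 1), pool now (6, 2)
  P6: need (2, 2) fits (6, 2); releases (3, 2), pool now (9, 4)


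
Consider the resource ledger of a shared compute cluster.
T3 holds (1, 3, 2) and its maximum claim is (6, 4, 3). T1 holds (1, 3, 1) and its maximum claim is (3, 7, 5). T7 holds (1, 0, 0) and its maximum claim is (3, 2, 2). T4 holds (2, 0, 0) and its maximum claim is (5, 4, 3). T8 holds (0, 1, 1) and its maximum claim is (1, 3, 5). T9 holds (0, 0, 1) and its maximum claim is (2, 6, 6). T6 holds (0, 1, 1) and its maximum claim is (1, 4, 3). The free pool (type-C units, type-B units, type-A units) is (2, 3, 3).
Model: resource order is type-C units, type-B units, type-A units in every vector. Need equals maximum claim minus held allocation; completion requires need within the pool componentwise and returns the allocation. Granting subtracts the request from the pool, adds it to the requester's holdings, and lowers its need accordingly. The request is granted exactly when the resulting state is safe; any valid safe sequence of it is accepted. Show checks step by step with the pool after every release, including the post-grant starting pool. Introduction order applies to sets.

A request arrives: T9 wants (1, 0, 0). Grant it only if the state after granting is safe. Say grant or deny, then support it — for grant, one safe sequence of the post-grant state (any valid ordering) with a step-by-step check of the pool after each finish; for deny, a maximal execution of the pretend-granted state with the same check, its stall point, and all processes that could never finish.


DENY — the pretend-granted state is unsafe.
Key observation: after T6, T8 the pool peaks at (1, 5, 5), and each blocked process is short somewhere: T3 on type-C units; T1 on type-C units; T7 on type-C units; T4 on type-C units; T9 on type-B units.
Pretend the grant happened; the run T6, T8 goes as far as possible. Verifying each step:
  pool = (1, 3, 3)
  run T6 (needs (1, 3, 2), free (1, 3, 3)); after release of (0, 1, 1) the pool is (1, 4, 4)
  run T8 (needs (1, 2, 4), free (1, 4, 4)); after release of (0, 1, 1) the pool is (1, 5, 5)
  T3 cannot run: need (5, 1, 1) vs free (1, 5, 5) (insufficient type-C units)
  T1 cannot run: need (2, 4, 4) vs free (1, 5, 5) (insufficient type-C units)
  T7 cannot run: need (2, 2, 2) vs free (1, 5, 5) (insufficient type-C units)
  T4 cannot run: need (3, 4, 3) vs free (1, 5, 5) (insufficient type-C units)
  T9 cannot run: need (1, 6, 5) vs free (1, 5, 5) (insufficient type-B units)
Had the request been granted, T3, T1, T7, T4 and T9 could never finish.


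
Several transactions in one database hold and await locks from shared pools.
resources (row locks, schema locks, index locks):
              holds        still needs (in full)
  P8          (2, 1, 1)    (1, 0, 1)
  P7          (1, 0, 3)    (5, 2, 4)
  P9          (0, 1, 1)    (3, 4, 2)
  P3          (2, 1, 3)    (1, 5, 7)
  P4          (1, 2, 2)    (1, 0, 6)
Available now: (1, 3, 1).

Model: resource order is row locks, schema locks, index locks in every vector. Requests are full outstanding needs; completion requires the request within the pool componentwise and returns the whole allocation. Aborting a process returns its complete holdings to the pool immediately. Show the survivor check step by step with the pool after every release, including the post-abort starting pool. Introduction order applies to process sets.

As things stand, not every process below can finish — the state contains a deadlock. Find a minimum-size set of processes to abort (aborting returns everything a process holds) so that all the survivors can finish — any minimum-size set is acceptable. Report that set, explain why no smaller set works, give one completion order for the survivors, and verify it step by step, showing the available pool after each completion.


Abort P3.
Key observation: before aborting P3, P7 was permanently blocked — no order could ever run it; afterwards it completes at step 3.
Why nothing smaller works: aborting no one leaves the state deadlocked as given.
Survivors finish in the order: P9, P8, P7, P4. Step-by-step check (pool after the aborts first):
  pool = (3, 4, 4)
  P9: need (3, 4, 2) fits (3, 4, 4); releases (0, 1, 1), pool now (3, 5, 5)
  P8: need (1, 0, 1) fits (3, 5, 5); releases (2, 1, 1), pool now (5, 6, 6)
  P7: need (5, 2, 4) fits (5, 6, 6); releases (1, 0, 3), pool now (6, 6, 9)
  P4: need (1, 0, 6) fits (6, 6, 9); releases (1, 2, 2), pool now (7, 8, 11)


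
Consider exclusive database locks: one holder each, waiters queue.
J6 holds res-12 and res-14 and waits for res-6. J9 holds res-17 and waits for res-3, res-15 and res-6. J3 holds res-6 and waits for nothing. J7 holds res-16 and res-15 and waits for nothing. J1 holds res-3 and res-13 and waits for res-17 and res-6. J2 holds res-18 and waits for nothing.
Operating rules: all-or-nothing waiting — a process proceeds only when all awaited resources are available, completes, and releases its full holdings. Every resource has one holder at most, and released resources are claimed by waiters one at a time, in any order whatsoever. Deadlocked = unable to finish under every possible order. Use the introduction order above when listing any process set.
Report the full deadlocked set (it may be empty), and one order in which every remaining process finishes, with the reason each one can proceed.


The deadlocked set is J9 and J1.
Key observation: the wait chain closes on itself along J9 -> J1 -> J9; no other process is dragged down with it.
The rest can finish in the order J7, J2, J3, J6.
Check, step by step:
  J7 waits on nothing -> runs at once and releases res-16 and res-15
  J2 waits on nothing -> runs at once and releases res-18
  J3 waits on nothing -> runs at once and releases res-6
  J6: everything it awaited (res-6) is free; runs, freeing res-12 and res-14


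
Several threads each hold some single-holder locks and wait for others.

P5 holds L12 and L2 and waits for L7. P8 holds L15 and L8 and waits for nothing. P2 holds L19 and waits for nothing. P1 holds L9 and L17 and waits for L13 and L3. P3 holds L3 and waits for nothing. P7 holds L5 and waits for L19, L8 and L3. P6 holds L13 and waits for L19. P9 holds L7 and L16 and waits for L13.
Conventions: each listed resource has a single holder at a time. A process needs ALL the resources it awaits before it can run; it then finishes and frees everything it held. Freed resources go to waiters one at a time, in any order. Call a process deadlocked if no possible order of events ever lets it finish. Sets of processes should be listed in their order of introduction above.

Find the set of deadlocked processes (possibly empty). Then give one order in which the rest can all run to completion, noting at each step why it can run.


The deadlocked set is empty.
Key observation: although several processes wait, no cycle exists — each chain bottoms out at a free runner.
A valid finishing order for the others: P2, P6, P9, P8, P3, P5, P7, P1.
Verifying each step:
  run P2 (it waits on nothing); releases L19
  run P6 (all its waits — L19 — are resolved); releases L13
  run P9 (all its waits — L13 — are resolved); releases L7 and L16
  run P8 (it waits on nothing); releases L15 and L8
  run P3 (it waits on nothing); releases L3
  run P5 (all its waits — L7 — are resolved); releases L12 and L2
  run P7 (all its waits — L19, L8 and L3 — are resolved); releases L5
  run P1 (all its waits — L13 and L3 — are resolved); releases L9 and L17


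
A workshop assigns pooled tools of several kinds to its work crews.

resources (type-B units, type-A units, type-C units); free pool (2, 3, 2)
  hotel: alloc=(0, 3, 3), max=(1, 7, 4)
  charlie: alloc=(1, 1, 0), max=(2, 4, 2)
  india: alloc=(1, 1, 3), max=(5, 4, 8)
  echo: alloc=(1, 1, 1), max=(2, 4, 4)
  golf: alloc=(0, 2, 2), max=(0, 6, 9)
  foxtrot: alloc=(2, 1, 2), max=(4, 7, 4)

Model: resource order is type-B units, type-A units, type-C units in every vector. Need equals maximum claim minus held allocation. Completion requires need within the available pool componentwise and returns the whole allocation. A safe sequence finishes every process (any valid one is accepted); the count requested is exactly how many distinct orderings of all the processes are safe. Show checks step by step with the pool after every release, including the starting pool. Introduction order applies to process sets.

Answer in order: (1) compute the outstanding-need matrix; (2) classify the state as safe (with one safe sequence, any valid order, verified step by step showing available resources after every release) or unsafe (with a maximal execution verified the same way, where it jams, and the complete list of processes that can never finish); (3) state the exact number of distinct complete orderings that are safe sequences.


(1) Remaining need (order type-B units, type-A units, type-C units):
  hotel: (1, 4, 1)
  charlie: (1, 3, 2)
  india: (4, 3, 5)
  echo: (1, 3, 3)
  golf: (0, 4, 7)
  foxtrot: (2, 6, 2)
(2) SAFE — a valid safe sequence is charlie, hotel, echo, india, foxtrot, golf.
Key observation: charlie is the earliest step where a requested resource binds exactly: need (1, 3, 2), pool (2, 3, 2) at its turn.
Verifying each step:
  pool = (2, 3, 2)
  charlie needs (1, 3, 2) <= (2, 3, 2) -> finishes; pool += (1, 1, 0) = (3, 4, 2)
  hotel needs (1, 4, 1) <= (3, 4, 2) -> finishes; pool += (0, 3, 3) = (3, 7, 5)
  echo needs (1, 3, 3) <= (3, 7, 5) -> finishes; pool += (1, 1, 1) = (4, 8, 6)
  india needs (4, 3, 5) <= (4, 8, 6) -> finishes; pool += (1, 1, 3) = (5, 9, 9)
  foxtrot needs (2, 6, 2) <= (5, 9, 9) -> finishes; pool += (2, 1, 2) = (7, 10, 11)
  golf needs (0, 4, 7) <= (7, 10, 11) -> finishes; pool += (0, 2, 2) = (7, 12, 13)
(3) Precisely 10 of the possible complete orderings are safe sequences.


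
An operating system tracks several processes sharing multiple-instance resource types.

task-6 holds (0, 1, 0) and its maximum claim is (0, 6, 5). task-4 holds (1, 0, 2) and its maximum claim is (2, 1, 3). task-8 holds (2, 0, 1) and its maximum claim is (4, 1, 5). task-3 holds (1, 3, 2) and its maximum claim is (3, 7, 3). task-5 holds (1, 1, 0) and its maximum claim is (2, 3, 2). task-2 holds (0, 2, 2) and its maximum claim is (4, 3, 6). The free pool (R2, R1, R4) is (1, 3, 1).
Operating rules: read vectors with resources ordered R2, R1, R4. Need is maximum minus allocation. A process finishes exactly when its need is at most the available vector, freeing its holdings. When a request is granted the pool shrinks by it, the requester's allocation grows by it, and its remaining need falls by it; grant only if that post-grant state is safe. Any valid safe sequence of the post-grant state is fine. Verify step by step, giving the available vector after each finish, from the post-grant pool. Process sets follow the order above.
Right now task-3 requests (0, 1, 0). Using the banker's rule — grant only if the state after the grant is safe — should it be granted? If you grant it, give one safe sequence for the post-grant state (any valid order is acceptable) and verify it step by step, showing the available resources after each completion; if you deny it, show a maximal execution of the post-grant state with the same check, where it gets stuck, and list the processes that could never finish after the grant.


GRANT: granting preserves safety; a valid post-grant sequence is task-4, task-5, task-3, task-6, task-8, task-2.
Key observation: post-grant, (1, 2, 1) remains, and an order beginning with task-4 completes everyone.
Check on the post-grant state, step by step:
  pool = (1, 2, 1)
  task-4: need (1, 1, 1) fits (1, 2, 1); releases (1, 0, 2), pool now (2, 2, 3)
  task-5: need (1, 2, 2) fits (2, 2, 3); releases (1, 1, 0), pool now (3, 3, 3)
  task-3: need (2, 3, 1) fits (3, 3, 3); releases (1, 4, 2), pool now (4, 7, 5)
  task-6: need (0, 5, 5) fits (4, 7, 5); releases (0, 1, 0), pool now (4, 8, 5)
  task-8: need (2, 1, 4) fits (4, 8, 5); releases (2, 0, 1), pool now (6, 8, 6)
  task-2: need (4, 1, 4) fits (6, 8, 6); releases (0, 2, 2), pool now (6, 10, 8)


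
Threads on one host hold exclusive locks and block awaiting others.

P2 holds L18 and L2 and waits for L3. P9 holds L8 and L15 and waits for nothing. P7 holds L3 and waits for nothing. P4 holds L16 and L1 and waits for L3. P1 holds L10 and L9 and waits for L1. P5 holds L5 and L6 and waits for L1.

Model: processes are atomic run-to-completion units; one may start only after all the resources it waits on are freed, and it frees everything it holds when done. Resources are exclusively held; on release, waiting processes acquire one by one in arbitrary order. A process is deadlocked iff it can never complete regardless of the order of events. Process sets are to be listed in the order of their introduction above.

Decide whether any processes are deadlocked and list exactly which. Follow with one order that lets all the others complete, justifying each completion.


The deadlocked set is empty.
Key observation: the wait relation is loop-free; peeling off processes with no waits unwinds the whole state.
One completion order for the rest: P7, P9, P4, P1, P5, P2.
Walking it through:
  P7: no waits; runs immediately, freeing L3
  P9: no waits; runs immediately, freeing L8 and L15
  P4 waits on L3 — all released -> runs and releases L16 and L1
  P1 waits on L1 — all released -> runs and releases L10 and L9
  P5 waits on L1 — all released -> runs and releases L5 and L6
  P2 waits on L3 — all released -> runs and releases L18 and L2


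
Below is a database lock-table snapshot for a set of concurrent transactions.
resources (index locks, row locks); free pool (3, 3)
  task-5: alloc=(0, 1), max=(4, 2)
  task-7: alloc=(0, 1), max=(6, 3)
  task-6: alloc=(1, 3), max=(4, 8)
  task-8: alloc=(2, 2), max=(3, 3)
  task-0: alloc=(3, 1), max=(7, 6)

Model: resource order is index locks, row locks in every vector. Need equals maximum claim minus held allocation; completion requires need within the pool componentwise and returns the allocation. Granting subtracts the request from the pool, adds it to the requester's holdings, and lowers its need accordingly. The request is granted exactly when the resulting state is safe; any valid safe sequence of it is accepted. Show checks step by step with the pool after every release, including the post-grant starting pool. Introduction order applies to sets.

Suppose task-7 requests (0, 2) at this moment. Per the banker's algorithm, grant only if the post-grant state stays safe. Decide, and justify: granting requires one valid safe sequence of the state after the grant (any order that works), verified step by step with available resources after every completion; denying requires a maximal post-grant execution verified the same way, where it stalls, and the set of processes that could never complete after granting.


DENY — the pretend-granted state is unsafe.
Key observation: after task-8, task-5 the pool peaks at (5, 4), and each blocked process is short somewhere: task-7 on index locks; task-6 on row locks; task-0 on row locks.
After a pretend grant, a maximal execution: task-8, task-5 — then nothing else fits. Verifying each step:
  pool = (3, 1)
  task-8: need (1, 1) fits (3, 1); releases (2, 2), pool now (5, 3)
  task-5: need (4, 1) fits (5, 3); releases (0, 1), pool now (5, 4)
  task-7 cannot run: need (6, 0) vs free (5, 4) (insufficient index locks)
  task-6 cannot run: need (3, 5) vs free (5, 4) (insufficient row locks)
  task-0 cannot run: need (4, 5) vs free (5, 4) (insufficient row locks)
Post-grant, the permanently blocked set is task-7, task-6 and task-0.


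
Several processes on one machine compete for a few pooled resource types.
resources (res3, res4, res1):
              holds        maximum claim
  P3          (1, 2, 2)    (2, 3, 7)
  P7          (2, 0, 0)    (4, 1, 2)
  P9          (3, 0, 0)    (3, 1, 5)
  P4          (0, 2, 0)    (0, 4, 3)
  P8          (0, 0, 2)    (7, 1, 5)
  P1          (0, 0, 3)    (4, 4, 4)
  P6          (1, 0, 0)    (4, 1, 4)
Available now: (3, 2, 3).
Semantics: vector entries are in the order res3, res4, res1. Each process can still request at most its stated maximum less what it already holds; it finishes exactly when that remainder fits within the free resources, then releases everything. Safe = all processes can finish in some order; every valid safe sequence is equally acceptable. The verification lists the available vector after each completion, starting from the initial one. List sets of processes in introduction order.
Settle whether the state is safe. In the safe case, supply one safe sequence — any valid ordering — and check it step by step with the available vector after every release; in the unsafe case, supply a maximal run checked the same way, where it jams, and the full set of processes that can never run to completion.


The state is SAFE; one workable sequence: P4, P7, P1, P9, P8, P3, P6.
Key observation: at P4 the run first touches a limit — (0, 2, 3) against (3, 2, 3), exact on a resource it actually requests.
Walking it through:
  pool = (3, 2, 3)
  P4 needs (0, 2, 3) <= (3, 2, 3) -> finishes; pool += (0, 2, 0) = (3, 4, 3)
  P7 needs (2, 1, 2) <= (3, 4, 3) -> finishes; pool += (2, 0, 0) = (5, 4, 3)
  P1 needs (4, 4, 1) <= (5, 4, 3) -> finishes; pool += (0, 0, 3) = (5, 4, 6)
  P9 needs (0, 1, 5) <= (5, 4, 6) -> finishes; pool += (3, 0, 0) = (8, 4, 6)
  P8 needs (7, 1, 3) <= (8, 4, 6) -> finishes; pool += (0, 0, 2) = (8, 4, 8)
  P3 needs (1, 1, 5) <= (8, 4, 8) -> finishes; pool += (1, 2, 2) = (9, 6, 10)
  P6 needs (3, 1, 4) <= (9, 6, 10) -> finishes; pool += (1, 0, 0) = (10, 6, 10)


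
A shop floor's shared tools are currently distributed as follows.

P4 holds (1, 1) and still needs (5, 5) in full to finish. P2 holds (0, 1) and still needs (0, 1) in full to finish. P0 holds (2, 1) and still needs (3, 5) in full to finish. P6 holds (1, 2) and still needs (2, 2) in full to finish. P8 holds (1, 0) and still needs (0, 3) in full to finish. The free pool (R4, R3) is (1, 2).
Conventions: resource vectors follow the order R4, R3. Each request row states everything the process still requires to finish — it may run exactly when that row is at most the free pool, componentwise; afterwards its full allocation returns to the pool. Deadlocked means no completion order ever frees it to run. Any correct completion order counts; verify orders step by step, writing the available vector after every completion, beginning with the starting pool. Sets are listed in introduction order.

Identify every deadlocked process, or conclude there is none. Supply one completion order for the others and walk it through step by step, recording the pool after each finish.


No process is deadlocked.
Key observation: starting with P2, each completion frees enough for the next — no one is permanently blocked.
The rest can finish in the order P2, P8, P6, P0, P4. Check, step by step:
  pool = (1, 2)
  P2 needs (0, 1) <= (1, 2) -> finishes; pool += (0, 1) = (1, 3)
  P8 needs (0, 3) <= (1, 3) -> finishes; pool += (1, 0) = (2, 3)
  P6 needs (2, 2) <= (2, 3) -> finishes; pool += (1, 2) = (3, 5)
  P0 needs (3, 5) <= (3, 5) -> finishes; pool += (2, 1) = (5, 6)
  P4 needs (5, 5) <= (5, 6) -> finishes; pool += (1, 1) = (6, 7)


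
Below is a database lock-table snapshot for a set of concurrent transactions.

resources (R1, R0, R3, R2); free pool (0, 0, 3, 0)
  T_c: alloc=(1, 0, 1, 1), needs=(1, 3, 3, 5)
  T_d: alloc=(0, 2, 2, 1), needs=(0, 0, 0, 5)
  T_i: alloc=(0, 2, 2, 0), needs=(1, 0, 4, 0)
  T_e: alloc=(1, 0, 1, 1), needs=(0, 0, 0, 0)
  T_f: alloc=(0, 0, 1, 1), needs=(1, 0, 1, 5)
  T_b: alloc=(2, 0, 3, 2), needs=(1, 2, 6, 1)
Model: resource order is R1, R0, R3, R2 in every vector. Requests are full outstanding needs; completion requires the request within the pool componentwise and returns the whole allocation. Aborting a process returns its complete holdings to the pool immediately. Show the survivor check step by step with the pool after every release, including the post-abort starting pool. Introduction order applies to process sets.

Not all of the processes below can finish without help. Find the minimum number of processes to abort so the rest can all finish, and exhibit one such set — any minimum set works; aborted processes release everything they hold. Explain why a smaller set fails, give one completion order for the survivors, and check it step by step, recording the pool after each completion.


The answer: abort T_c and T_d.
Key observation: the deadlocked T_f becomes finishable only because T_c and T_d released (1, 2, 3, 2); it completes at step 4 below.
Minimality, checking each single-abort alternative: T_c alone leaves T_d blocked (short on R2); T_d alone leaves T_c blocked (short on R2); T_i alone leaves T_c blocked (short on R0 and R2); T_e alone leaves T_c blocked (short on R0 and R2); T_f alone leaves T_c blocked (short on R0 and R2); T_b alone leaves T_c blocked (short on R0 and R2).
The survivors complete as T_i, T_b, T_e, T_f. Walking it through (starting from the post-abort pool):
  pool = (1, 2, 6, 2)
  run T_i (needs (1, 0, 4, 0), free (1, 2, 6, 2)); after release of (0, 2, 2, 0) the pool is (1, 4, 8, 2)
  run T_b (needs (1, 2, 6, 1), free (1, 4, 8, 2)); after release of (2, 0, 3, 2) the pool is (3, 4, 11, 4)
  run T_e (needs (0, 0, 0, 0), free (3, 4, 11, 4)); after release of (1, 0, 1, 1) the pool is (4, 4, 12, 5)
  run T_f (needs (1, 0, 1, 5), free (4, 4, 12, 5)); after release of (0, 0, 1, 1) the pool is (4, 4, 13, 6)


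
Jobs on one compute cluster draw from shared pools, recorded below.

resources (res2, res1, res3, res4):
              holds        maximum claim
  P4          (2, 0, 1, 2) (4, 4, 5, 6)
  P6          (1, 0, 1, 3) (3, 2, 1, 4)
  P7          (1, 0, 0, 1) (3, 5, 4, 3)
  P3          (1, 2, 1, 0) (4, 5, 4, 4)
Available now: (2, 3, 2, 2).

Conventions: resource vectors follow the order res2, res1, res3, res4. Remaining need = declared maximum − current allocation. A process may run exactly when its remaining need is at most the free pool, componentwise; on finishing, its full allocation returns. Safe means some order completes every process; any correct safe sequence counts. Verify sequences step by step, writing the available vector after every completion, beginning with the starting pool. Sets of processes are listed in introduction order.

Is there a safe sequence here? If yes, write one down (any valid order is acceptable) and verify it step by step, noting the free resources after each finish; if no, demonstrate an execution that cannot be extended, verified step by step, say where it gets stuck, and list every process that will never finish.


SAFE, for example via the order P6, P3, P4, P7.
Key observation: at P6 the run first touches a limit — (2, 2, 0, 1) against (2, 3, 2, 2), exact on a resource it actually requests.
Check, step by step:
  pool = (2, 3, 2, 2)
  run P6 (needs (2, 2, 0, 1), free (2, 3, 2, 2)); after release of (1, 0, 1, 3) the pool is (3, 3, 3, 5)
  run P3 (needs (3, 3, 3, 4), free (3, 3, 3, 5)); after release of (1, 2, 1, 0) the pool is (4, 5, 4, 5)
  run P4 (needs (2, 4, 4, 4), free (4, 5, 4, 5)); after release of (2, 0, 1, 2) the pool is (6, 5, 5, 7)
  run P7 (needs (2, 5, 4, 2), free (6, 5, 5, 7)); after release of (1, 0, 0, 1) the pool is (7, 5, 5, 8)


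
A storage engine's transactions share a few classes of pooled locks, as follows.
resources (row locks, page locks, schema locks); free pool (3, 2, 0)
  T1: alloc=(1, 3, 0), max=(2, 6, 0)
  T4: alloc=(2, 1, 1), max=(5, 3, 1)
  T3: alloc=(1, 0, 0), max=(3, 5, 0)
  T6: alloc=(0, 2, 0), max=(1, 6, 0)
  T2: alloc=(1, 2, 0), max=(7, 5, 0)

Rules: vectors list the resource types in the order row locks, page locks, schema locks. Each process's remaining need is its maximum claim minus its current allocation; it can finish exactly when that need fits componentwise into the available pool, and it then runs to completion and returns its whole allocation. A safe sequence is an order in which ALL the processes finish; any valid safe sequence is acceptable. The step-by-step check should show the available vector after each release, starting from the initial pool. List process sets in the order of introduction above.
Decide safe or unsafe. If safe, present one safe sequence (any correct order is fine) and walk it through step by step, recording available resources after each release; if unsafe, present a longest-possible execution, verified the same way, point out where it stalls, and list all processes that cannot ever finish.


SAFE — a valid safe sequence is T4, T1, T2, T6, T3.
Key observation: T4 marks the first exact bind of the order: its need (3, 2, 0) fits the free (3, 2, 0) with zero slack on a requested resource.
Walking it through:
  pool = (3, 2, 0)
  run T4 (needs (3, 2, 0), free (3, 2, 0)); after release of (2, 1, 1) the pool is (5, 3, 1)
  run T1 (needs (1, 3, 0), free (5, 3, 1)); after release of (1, 3, 0) the pool is (6, 6, 1)
  run T2 (needs (6, 3, 0), free (6, 6, 1)); after release of (1, 2, 0) the pool is (7, 8, 1)
  run T6 (needs (1, 4, 0), free (7, 8, 1)); after release of (0, 2, 0) the pool is (7, 10, 1)
  run T3 (needs (2, 5, 0), free (7, 10, 1)); after release of (1, 0, 0) the pool is (8, 10, 1)


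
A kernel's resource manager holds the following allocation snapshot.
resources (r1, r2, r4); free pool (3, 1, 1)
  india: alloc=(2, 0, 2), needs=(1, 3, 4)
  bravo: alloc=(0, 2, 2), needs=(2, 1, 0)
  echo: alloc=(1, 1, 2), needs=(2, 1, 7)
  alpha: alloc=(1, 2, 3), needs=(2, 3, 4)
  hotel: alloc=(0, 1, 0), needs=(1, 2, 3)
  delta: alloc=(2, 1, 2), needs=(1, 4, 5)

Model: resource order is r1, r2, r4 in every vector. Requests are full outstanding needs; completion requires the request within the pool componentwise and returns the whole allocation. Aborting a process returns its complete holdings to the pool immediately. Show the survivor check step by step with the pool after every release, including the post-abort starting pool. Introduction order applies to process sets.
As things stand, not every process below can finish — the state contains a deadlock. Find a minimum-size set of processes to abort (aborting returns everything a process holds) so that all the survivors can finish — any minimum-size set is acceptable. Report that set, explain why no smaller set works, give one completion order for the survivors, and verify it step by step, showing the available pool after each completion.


Minimum abort set: alpha.
Key observation: before aborting alpha, india was permanently blocked — no order could ever run it; afterwards it completes at step 1.
Why nothing smaller works: aborting no one leaves the state deadlocked as given.
Survivors finish in the order: india, hotel, bravo, echo, delta. Walking it through (pool after the aborts first):
  pool = (4, 3, 4)
  run india (needs (1, 3, 4), free (4, 3, 4)); after release of (2, 0, 2) the pool is (6, 3, 6)
  run hotel (needs (1, 2, 3), free (6, 3, 6)); after release of (0, 1, 0) the pool is (6, 4, 6)
  run bravo (needs (2, 1, 0), free (6, 4, 6)); after release of (0, 2, 2) the pool is (6, 6, 8)
  run echo (needs (2, 1, 7), free (6, 6, 8)); after release of (1, 1, 2) the pool is (7, 7, 10)
  run delta (needs (1, 4, 5), free (7, 7, 10)); after release of (2, 1, 2) the pool is (9, 8, 12)


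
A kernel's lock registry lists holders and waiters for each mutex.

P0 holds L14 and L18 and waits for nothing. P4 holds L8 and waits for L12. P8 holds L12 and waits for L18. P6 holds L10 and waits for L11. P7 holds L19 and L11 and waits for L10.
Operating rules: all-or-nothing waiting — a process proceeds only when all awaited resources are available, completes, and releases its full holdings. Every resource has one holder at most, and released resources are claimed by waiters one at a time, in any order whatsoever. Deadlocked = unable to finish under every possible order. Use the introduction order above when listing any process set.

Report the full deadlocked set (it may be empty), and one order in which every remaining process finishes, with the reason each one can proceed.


Deadlocked set: P6 and P7.
Key observation: the knot is the closed ring of waits P6 -> P7 -> P6; no other process is dragged down with it.
The rest can finish in the order P0, P8, P4.
Step-by-step check:
  P0: no waits; runs immediately, freeing L14 and L18
  P8 waits on L18 — all released -> runs and releases L12
  P4 waits on L12 — all released -> runs and releases L8


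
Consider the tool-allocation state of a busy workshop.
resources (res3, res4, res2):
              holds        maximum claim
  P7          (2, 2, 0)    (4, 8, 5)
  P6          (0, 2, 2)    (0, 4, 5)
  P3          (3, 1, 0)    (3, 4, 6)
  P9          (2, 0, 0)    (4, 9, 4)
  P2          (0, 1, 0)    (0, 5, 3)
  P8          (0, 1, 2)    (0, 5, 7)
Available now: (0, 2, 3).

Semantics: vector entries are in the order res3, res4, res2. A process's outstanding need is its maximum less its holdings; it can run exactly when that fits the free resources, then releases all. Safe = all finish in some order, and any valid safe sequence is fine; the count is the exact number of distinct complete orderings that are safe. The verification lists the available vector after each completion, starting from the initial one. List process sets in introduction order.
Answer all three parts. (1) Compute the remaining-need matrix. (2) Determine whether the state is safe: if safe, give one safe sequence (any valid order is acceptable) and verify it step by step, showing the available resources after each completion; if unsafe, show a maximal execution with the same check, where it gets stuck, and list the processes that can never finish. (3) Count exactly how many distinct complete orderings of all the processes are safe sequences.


(1) Remaining need (order res3, res4, res2):
  P7: (2, 6, 5)
  P6: (0, 2, 3)
  P3: (0, 3, 6)
  P9: (2, 9, 4)
  P2: (0, 4, 3)
  P8: (0, 4, 5)
(2) SAFE. One safe sequence: P6, P2, P8, P3, P7, P9.
Key observation: P6 marks the first exact bind of the order: its need (0, 2, 3) fits the free (0, 2, 3) with zero slack on a requested resource.
Walking it through:
  pool = (0, 2, 3)
  run P6 (needs (0, 2, 3), free (0, 2, 3)); after release of (0, 2, 2) the pool is (0, 4, 5)
  run P2 (needs (0, 4, 3), free (0, 4, 5)); after release of (0, 1, 0) the pool is (0, 5, 5)
  run P8 (needs (0, 4, 5), free (0, 5, 5)); after release of (0, 1, 2) the pool is (0, 6, 7)
  run P3 (needs (0, 3, 6), free (0, 6, 7)); after release of (3, 1, 0) the pool is (3, 7, 7)
  run P7 (needs (2, 6, 5), free (3, 7, 7)); after release of (2, 2, 0) the pool is (5, 9, 7)
  run P9 (needs (2, 9, 4), free (5, 9, 7)); after release of (2, 0, 0) the pool is (7, 9, 7)
(3) Exactly 4 of the possible complete orderings are safe sequences.


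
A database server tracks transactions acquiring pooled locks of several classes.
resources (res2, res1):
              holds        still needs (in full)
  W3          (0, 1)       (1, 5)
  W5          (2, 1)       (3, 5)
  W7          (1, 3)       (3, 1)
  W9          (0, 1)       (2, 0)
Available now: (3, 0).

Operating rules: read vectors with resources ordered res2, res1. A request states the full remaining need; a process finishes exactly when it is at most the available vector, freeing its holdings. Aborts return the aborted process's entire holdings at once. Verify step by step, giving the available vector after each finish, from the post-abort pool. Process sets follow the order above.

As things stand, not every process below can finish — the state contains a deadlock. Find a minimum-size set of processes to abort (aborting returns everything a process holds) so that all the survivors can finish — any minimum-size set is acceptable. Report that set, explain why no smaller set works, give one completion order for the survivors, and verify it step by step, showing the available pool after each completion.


The answer: abort W5.
Key observation: W3 could never have finished before the abort; with (2, 1) returned by W5, it fits at step 3.
Minimality: the empty abort set fails — the state is deadlocked as it stands.
Survivors finish in the order: W9, W7, W3. Walking it through (pool after the aborts first):
  pool = (5, 1)
  W9: need (2, 0) fits (5, 1); releases (0, 1), pool now (5, 2)
  W7: need (3, 1) fits (5, 2); releases (1, 3), pool now (6, 5)
  W3: need (1, 5) fits (6, 5); releases (0, 1), pool now (6, 6)


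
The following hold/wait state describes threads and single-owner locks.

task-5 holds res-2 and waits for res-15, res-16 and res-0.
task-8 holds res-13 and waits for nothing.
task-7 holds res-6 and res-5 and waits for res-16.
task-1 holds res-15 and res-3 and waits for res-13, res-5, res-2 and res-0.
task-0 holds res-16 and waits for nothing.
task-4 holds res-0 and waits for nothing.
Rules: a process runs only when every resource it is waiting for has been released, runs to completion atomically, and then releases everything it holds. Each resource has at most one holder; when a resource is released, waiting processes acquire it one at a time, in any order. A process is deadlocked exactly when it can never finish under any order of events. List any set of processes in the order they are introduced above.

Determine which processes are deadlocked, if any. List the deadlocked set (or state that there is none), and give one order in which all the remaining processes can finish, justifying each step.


Deadlocked set: task-5 and task-1.
Key observation: the knot is the closed ring of waits task-5 -> task-1 -> task-5; no other process is dragged down with it.
The rest can finish in the order task-0, task-7, task-4, task-8.
Check, step by step:
  task-0 waits on nothing -> runs at once and releases res-16
  task-7: everything it awaited (res-16) is free; runs, freeing res-6 and res-5
  task-4 waits on nothing -> runs at once and releases res-0
  task-8 waits on nothing -> runs at once and releases res-13


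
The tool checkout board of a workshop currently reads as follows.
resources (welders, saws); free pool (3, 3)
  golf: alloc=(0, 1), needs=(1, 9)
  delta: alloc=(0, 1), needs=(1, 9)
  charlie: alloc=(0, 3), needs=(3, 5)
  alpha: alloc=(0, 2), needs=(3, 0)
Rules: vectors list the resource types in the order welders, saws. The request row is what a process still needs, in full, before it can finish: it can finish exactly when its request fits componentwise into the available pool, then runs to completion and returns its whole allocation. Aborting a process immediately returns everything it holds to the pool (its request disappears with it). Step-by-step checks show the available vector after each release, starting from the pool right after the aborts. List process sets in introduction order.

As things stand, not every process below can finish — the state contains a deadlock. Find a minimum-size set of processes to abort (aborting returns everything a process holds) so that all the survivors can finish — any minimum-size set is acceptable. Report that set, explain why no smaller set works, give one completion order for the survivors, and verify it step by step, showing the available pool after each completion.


Abort golf.
Key observation: before aborting golf, delta was permanently blocked — no order could ever run it; afterwards it completes at step 3.
Minimality: the empty abort set fails — the state is deadlocked as it stands.
One survivor order: alpha, charlie, delta. Check, step by step (post-abort pool first):
  pool = (3, 4)
  alpha needs (3, 0) <= (3, 4) -> finishes; pool += (0, 2) = (3, 6)
  charlie needs (3, 5) <= (3, 6) -> finishes; pool += (0, 3) = (3, 9)
  delta needs (1, 9) <= (3, 9) -> finishes; pool += (0, 1) = (3, 10)


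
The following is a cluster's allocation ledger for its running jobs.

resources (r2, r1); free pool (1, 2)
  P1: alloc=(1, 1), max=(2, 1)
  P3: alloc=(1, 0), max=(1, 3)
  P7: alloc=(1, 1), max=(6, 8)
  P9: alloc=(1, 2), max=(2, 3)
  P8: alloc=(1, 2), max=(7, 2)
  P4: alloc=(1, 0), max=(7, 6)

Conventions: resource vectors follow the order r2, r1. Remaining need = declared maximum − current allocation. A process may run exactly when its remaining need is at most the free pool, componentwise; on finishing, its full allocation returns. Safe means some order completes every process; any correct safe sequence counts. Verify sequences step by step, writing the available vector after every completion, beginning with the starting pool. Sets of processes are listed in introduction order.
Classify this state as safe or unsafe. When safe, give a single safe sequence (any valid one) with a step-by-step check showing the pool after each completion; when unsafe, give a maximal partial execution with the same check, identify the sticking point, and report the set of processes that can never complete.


UNSAFE — no complete ordering exists.
Key observation: the wall is r2: completing P9, P1, P3 brings the pool only to (4, 5), and all the rest need more.
A maximal execution: P9, P1, P3 — then nothing else fits. Walking it through:
  pool = (1, 2)
  run P9 (needs (1, 1), free (1, 2)); after release of (1, 2) the pool is (2, 4)
  run P1 (needs (1, 0), free (2, 4)); after release of (1, 1) the pool is (3, 5)
  run P3 (needs (0, 3), free (3, 5)); after release of (1, 0) the pool is (4, 5)
  blocked: P7 wants (5, 7), pool (4, 5) — not enough r2 and r1
  blocked: P8 wants (6, 0), pool (4, 5) — not enough r2
  blocked: P4 wants (6, 6), pool (4, 5) — not enough r2 and r1
Never able to finish: P7, P8 and P4.


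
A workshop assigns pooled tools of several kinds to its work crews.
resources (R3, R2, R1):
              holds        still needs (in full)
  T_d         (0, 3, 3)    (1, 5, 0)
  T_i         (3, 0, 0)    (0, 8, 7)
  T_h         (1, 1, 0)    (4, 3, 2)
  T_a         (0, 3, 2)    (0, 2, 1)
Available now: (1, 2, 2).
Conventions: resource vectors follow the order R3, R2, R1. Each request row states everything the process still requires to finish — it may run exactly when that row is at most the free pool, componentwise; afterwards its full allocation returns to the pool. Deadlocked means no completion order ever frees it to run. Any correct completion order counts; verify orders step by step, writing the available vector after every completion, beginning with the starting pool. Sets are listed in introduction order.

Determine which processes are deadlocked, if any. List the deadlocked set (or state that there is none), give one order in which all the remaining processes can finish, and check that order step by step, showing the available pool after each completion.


The deadlocked set is empty.
Key observation: T_a leads a chain of completions in which each release enables another process.
One completion order for the rest: T_a, T_d, T_i, T_h. Check, step by step:
  pool = (1, 2, 2)
  T_a: need (0, 2, 1) fits (1, 2, 2); releases (0, 3, 2), pool now (1, 5, 4)
  T_d: need (1, 5, 0) fits (1, 5, 4); releases (0, 3, 3), pool now (1, 8, 7)
  T_i: need (0, 8, 7) fits (1, 8, 7); releases (3, 0, 0), pool now (4, 8, 7)
  T_h: need (4, 3, 2) fits (4, 8, 7); releases (1, 1, 0), pool now (5, 9, 7)
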